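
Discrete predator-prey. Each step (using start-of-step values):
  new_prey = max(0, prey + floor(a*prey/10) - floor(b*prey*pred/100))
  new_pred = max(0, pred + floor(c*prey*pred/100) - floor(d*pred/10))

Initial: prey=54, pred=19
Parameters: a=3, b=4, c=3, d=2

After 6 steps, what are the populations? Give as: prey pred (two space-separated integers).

Step 1: prey: 54+16-41=29; pred: 19+30-3=46
Step 2: prey: 29+8-53=0; pred: 46+40-9=77
Step 3: prey: 0+0-0=0; pred: 77+0-15=62
Step 4: prey: 0+0-0=0; pred: 62+0-12=50
Step 5: prey: 0+0-0=0; pred: 50+0-10=40
Step 6: prey: 0+0-0=0; pred: 40+0-8=32

Answer: 0 32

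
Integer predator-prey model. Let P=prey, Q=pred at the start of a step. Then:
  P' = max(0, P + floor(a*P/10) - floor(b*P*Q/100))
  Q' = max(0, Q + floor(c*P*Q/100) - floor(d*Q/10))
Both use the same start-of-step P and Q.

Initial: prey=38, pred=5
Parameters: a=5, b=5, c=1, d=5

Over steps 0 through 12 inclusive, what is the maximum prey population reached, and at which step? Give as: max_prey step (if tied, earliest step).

Step 1: prey: 38+19-9=48; pred: 5+1-2=4
Step 2: prey: 48+24-9=63; pred: 4+1-2=3
Step 3: prey: 63+31-9=85; pred: 3+1-1=3
Step 4: prey: 85+42-12=115; pred: 3+2-1=4
Step 5: prey: 115+57-23=149; pred: 4+4-2=6
Step 6: prey: 149+74-44=179; pred: 6+8-3=11
Step 7: prey: 179+89-98=170; pred: 11+19-5=25
Step 8: prey: 170+85-212=43; pred: 25+42-12=55
Step 9: prey: 43+21-118=0; pred: 55+23-27=51
Step 10: prey: 0+0-0=0; pred: 51+0-25=26
Step 11: prey: 0+0-0=0; pred: 26+0-13=13
Step 12: prey: 0+0-0=0; pred: 13+0-6=7
Max prey = 179 at step 6

Answer: 179 6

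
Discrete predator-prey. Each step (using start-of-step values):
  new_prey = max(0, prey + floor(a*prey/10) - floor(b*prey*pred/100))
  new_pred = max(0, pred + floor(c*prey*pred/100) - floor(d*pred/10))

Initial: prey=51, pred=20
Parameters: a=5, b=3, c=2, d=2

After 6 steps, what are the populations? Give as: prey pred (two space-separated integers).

Answer: 0 39

Derivation:
Step 1: prey: 51+25-30=46; pred: 20+20-4=36
Step 2: prey: 46+23-49=20; pred: 36+33-7=62
Step 3: prey: 20+10-37=0; pred: 62+24-12=74
Step 4: prey: 0+0-0=0; pred: 74+0-14=60
Step 5: prey: 0+0-0=0; pred: 60+0-12=48
Step 6: prey: 0+0-0=0; pred: 48+0-9=39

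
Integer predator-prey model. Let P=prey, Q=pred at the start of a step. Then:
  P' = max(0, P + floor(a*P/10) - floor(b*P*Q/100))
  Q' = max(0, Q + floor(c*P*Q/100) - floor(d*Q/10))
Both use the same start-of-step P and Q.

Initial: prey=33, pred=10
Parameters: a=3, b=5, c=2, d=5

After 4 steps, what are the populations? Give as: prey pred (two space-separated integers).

Step 1: prey: 33+9-16=26; pred: 10+6-5=11
Step 2: prey: 26+7-14=19; pred: 11+5-5=11
Step 3: prey: 19+5-10=14; pred: 11+4-5=10
Step 4: prey: 14+4-7=11; pred: 10+2-5=7

Answer: 11 7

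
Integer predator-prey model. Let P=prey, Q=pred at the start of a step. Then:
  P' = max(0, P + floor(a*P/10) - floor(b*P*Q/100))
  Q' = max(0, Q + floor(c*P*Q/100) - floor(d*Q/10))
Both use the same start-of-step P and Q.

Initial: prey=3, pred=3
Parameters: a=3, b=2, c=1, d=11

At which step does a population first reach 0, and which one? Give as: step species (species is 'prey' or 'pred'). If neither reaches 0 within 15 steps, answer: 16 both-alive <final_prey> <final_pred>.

Answer: 1 pred

Derivation:
Step 1: prey: 3+0-0=3; pred: 3+0-3=0
First extinction: pred at step 1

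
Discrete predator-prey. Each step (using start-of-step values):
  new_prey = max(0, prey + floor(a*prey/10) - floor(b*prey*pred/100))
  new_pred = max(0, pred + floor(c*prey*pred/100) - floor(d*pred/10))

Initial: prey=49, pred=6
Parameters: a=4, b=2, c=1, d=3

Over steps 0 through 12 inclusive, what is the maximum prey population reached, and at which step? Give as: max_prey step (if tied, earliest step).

Answer: 110 4

Derivation:
Step 1: prey: 49+19-5=63; pred: 6+2-1=7
Step 2: prey: 63+25-8=80; pred: 7+4-2=9
Step 3: prey: 80+32-14=98; pred: 9+7-2=14
Step 4: prey: 98+39-27=110; pred: 14+13-4=23
Step 5: prey: 110+44-50=104; pred: 23+25-6=42
Step 6: prey: 104+41-87=58; pred: 42+43-12=73
Step 7: prey: 58+23-84=0; pred: 73+42-21=94
Step 8: prey: 0+0-0=0; pred: 94+0-28=66
Step 9: prey: 0+0-0=0; pred: 66+0-19=47
Step 10: prey: 0+0-0=0; pred: 47+0-14=33
Step 11: prey: 0+0-0=0; pred: 33+0-9=24
Step 12: prey: 0+0-0=0; pred: 24+0-7=17
Max prey = 110 at step 4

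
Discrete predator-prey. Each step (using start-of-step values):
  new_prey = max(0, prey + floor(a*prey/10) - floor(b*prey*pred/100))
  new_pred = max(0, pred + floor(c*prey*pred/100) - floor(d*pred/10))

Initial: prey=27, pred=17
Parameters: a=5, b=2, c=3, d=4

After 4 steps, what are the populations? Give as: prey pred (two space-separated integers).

Step 1: prey: 27+13-9=31; pred: 17+13-6=24
Step 2: prey: 31+15-14=32; pred: 24+22-9=37
Step 3: prey: 32+16-23=25; pred: 37+35-14=58
Step 4: prey: 25+12-29=8; pred: 58+43-23=78

Answer: 8 78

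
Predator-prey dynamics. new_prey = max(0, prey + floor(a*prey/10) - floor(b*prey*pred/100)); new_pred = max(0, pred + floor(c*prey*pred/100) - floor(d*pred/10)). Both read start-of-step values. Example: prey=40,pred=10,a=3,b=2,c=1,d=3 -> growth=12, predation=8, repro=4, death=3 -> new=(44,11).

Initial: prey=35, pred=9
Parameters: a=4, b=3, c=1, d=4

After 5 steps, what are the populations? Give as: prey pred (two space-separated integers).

Answer: 61 13

Derivation:
Step 1: prey: 35+14-9=40; pred: 9+3-3=9
Step 2: prey: 40+16-10=46; pred: 9+3-3=9
Step 3: prey: 46+18-12=52; pred: 9+4-3=10
Step 4: prey: 52+20-15=57; pred: 10+5-4=11
Step 5: prey: 57+22-18=61; pred: 11+6-4=13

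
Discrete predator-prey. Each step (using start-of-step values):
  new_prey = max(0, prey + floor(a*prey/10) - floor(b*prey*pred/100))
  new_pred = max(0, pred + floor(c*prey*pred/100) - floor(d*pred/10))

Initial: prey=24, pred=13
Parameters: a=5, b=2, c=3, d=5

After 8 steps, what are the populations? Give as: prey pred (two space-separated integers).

Answer: 0 18

Derivation:
Step 1: prey: 24+12-6=30; pred: 13+9-6=16
Step 2: prey: 30+15-9=36; pred: 16+14-8=22
Step 3: prey: 36+18-15=39; pred: 22+23-11=34
Step 4: prey: 39+19-26=32; pred: 34+39-17=56
Step 5: prey: 32+16-35=13; pred: 56+53-28=81
Step 6: prey: 13+6-21=0; pred: 81+31-40=72
Step 7: prey: 0+0-0=0; pred: 72+0-36=36
Step 8: prey: 0+0-0=0; pred: 36+0-18=18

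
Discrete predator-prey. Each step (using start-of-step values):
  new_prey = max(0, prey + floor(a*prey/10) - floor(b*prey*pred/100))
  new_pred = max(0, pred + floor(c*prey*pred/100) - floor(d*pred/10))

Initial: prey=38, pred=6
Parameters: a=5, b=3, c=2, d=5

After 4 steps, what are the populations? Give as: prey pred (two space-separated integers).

Answer: 71 41

Derivation:
Step 1: prey: 38+19-6=51; pred: 6+4-3=7
Step 2: prey: 51+25-10=66; pred: 7+7-3=11
Step 3: prey: 66+33-21=78; pred: 11+14-5=20
Step 4: prey: 78+39-46=71; pred: 20+31-10=41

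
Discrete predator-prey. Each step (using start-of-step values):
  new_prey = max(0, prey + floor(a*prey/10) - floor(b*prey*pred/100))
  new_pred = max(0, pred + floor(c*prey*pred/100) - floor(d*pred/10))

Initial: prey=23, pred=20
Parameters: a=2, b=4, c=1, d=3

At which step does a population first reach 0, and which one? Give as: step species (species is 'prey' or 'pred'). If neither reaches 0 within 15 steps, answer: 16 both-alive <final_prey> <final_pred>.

Step 1: prey: 23+4-18=9; pred: 20+4-6=18
Step 2: prey: 9+1-6=4; pred: 18+1-5=14
Step 3: prey: 4+0-2=2; pred: 14+0-4=10
Step 4: prey: 2+0-0=2; pred: 10+0-3=7
Step 5: prey: 2+0-0=2; pred: 7+0-2=5
Step 6: prey: 2+0-0=2; pred: 5+0-1=4
Step 7: prey: 2+0-0=2; pred: 4+0-1=3
Step 8: prey: 2+0-0=2; pred: 3+0-0=3
Steps 9-15: state stable at prey=2, pred=3 (no change)
No extinction within 15 steps

Answer: 16 both-alive 2 3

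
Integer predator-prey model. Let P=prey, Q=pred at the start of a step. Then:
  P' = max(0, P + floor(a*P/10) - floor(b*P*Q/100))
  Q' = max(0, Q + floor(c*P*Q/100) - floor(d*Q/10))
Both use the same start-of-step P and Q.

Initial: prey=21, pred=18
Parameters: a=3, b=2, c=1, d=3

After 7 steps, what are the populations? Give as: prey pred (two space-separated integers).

Step 1: prey: 21+6-7=20; pred: 18+3-5=16
Step 2: prey: 20+6-6=20; pred: 16+3-4=15
Step 3: prey: 20+6-6=20; pred: 15+3-4=14
Step 4: prey: 20+6-5=21; pred: 14+2-4=12
Step 5: prey: 21+6-5=22; pred: 12+2-3=11
Step 6: prey: 22+6-4=24; pred: 11+2-3=10
Step 7: prey: 24+7-4=27; pred: 10+2-3=9

Answer: 27 9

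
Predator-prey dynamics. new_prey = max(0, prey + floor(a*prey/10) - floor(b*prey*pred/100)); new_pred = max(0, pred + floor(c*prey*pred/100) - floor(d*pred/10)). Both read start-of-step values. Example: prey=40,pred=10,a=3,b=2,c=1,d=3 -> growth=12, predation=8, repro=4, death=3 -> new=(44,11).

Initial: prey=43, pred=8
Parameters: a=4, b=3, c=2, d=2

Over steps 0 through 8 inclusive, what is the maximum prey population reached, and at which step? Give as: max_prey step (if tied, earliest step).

Step 1: prey: 43+17-10=50; pred: 8+6-1=13
Step 2: prey: 50+20-19=51; pred: 13+13-2=24
Step 3: prey: 51+20-36=35; pred: 24+24-4=44
Step 4: prey: 35+14-46=3; pred: 44+30-8=66
Step 5: prey: 3+1-5=0; pred: 66+3-13=56
Step 6: prey: 0+0-0=0; pred: 56+0-11=45
Step 7: prey: 0+0-0=0; pred: 45+0-9=36
Step 8: prey: 0+0-0=0; pred: 36+0-7=29
Max prey = 51 at step 2

Answer: 51 2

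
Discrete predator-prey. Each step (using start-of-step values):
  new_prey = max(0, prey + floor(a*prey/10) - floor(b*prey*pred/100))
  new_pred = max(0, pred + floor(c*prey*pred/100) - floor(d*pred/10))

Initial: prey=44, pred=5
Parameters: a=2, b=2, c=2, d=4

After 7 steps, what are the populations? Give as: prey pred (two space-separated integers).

Step 1: prey: 44+8-4=48; pred: 5+4-2=7
Step 2: prey: 48+9-6=51; pred: 7+6-2=11
Step 3: prey: 51+10-11=50; pred: 11+11-4=18
Step 4: prey: 50+10-18=42; pred: 18+18-7=29
Step 5: prey: 42+8-24=26; pred: 29+24-11=42
Step 6: prey: 26+5-21=10; pred: 42+21-16=47
Step 7: prey: 10+2-9=3; pred: 47+9-18=38

Answer: 3 38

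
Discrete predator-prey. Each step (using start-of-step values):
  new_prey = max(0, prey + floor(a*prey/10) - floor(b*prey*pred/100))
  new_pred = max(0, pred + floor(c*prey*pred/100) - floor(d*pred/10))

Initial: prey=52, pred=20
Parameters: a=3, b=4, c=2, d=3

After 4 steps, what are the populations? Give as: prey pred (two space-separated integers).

Step 1: prey: 52+15-41=26; pred: 20+20-6=34
Step 2: prey: 26+7-35=0; pred: 34+17-10=41
Step 3: prey: 0+0-0=0; pred: 41+0-12=29
Step 4: prey: 0+0-0=0; pred: 29+0-8=21

Answer: 0 21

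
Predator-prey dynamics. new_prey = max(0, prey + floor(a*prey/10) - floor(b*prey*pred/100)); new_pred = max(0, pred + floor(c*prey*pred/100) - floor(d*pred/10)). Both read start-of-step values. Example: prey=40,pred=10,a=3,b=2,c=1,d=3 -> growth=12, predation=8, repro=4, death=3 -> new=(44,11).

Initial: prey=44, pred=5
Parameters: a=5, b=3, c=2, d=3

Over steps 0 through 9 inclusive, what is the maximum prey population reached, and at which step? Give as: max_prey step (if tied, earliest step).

Step 1: prey: 44+22-6=60; pred: 5+4-1=8
Step 2: prey: 60+30-14=76; pred: 8+9-2=15
Step 3: prey: 76+38-34=80; pred: 15+22-4=33
Step 4: prey: 80+40-79=41; pred: 33+52-9=76
Step 5: prey: 41+20-93=0; pred: 76+62-22=116
Step 6: prey: 0+0-0=0; pred: 116+0-34=82
Step 7: prey: 0+0-0=0; pred: 82+0-24=58
Step 8: prey: 0+0-0=0; pred: 58+0-17=41
Step 9: prey: 0+0-0=0; pred: 41+0-12=29
Max prey = 80 at step 3

Answer: 80 3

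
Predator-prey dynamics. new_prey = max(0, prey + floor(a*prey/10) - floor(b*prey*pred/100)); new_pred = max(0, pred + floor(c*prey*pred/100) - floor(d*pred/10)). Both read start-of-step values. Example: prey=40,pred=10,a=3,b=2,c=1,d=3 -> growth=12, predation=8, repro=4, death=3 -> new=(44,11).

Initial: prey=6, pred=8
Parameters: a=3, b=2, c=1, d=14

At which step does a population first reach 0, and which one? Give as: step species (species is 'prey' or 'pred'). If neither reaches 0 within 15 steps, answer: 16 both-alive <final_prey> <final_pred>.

Answer: 1 pred

Derivation:
Step 1: prey: 6+1-0=7; pred: 8+0-11=0
First extinction: pred at step 1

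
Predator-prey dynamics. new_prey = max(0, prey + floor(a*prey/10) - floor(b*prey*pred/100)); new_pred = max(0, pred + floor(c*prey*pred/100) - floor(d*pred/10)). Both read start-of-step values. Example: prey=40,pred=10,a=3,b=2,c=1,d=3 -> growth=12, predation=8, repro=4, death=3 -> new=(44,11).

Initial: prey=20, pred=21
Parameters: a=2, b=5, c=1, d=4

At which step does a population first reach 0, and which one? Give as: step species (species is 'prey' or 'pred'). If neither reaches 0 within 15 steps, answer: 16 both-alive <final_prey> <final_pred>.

Step 1: prey: 20+4-21=3; pred: 21+4-8=17
Step 2: prey: 3+0-2=1; pred: 17+0-6=11
Step 3: prey: 1+0-0=1; pred: 11+0-4=7
Step 4: prey: 1+0-0=1; pred: 7+0-2=5
Step 5: prey: 1+0-0=1; pred: 5+0-2=3
Step 6: prey: 1+0-0=1; pred: 3+0-1=2
Step 7: prey: 1+0-0=1; pred: 2+0-0=2
Steps 8-15: state stable at prey=1, pred=2 (no change)
No extinction within 15 steps

Answer: 16 both-alive 1 2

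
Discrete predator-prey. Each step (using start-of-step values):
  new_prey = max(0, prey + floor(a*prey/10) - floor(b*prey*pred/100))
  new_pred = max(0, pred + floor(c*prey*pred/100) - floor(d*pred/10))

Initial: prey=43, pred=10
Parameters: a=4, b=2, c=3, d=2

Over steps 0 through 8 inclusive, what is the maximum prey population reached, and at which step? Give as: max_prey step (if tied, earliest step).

Step 1: prey: 43+17-8=52; pred: 10+12-2=20
Step 2: prey: 52+20-20=52; pred: 20+31-4=47
Step 3: prey: 52+20-48=24; pred: 47+73-9=111
Step 4: prey: 24+9-53=0; pred: 111+79-22=168
Step 5: prey: 0+0-0=0; pred: 168+0-33=135
Step 6: prey: 0+0-0=0; pred: 135+0-27=108
Step 7: prey: 0+0-0=0; pred: 108+0-21=87
Step 8: prey: 0+0-0=0; pred: 87+0-17=70
Max prey = 52 at step 1

Answer: 52 1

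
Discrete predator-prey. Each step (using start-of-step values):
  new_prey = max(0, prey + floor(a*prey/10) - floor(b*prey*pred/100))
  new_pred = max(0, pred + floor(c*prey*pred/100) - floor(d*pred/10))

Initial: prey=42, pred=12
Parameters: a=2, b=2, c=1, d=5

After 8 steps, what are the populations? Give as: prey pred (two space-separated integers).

Answer: 51 7

Derivation:
Step 1: prey: 42+8-10=40; pred: 12+5-6=11
Step 2: prey: 40+8-8=40; pred: 11+4-5=10
Step 3: prey: 40+8-8=40; pred: 10+4-5=9
Step 4: prey: 40+8-7=41; pred: 9+3-4=8
Step 5: prey: 41+8-6=43; pred: 8+3-4=7
Step 6: prey: 43+8-6=45; pred: 7+3-3=7
Step 7: prey: 45+9-6=48; pred: 7+3-3=7
Step 8: prey: 48+9-6=51; pred: 7+3-3=7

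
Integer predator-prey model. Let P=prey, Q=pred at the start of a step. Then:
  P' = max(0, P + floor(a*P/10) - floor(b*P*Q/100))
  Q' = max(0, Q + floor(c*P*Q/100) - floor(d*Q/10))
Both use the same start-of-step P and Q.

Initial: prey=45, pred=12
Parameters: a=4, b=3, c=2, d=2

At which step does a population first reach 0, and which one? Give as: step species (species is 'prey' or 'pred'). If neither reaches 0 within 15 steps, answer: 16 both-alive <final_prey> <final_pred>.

Step 1: prey: 45+18-16=47; pred: 12+10-2=20
Step 2: prey: 47+18-28=37; pred: 20+18-4=34
Step 3: prey: 37+14-37=14; pred: 34+25-6=53
Step 4: prey: 14+5-22=0; pred: 53+14-10=57
First extinction: prey at step 4

Answer: 4 prey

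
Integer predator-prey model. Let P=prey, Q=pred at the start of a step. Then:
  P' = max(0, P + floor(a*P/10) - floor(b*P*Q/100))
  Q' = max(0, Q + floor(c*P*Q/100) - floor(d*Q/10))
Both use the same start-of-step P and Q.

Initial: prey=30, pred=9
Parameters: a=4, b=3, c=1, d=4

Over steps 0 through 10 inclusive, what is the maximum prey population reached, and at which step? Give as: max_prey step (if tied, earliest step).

Answer: 77 7

Derivation:
Step 1: prey: 30+12-8=34; pred: 9+2-3=8
Step 2: prey: 34+13-8=39; pred: 8+2-3=7
Step 3: prey: 39+15-8=46; pred: 7+2-2=7
Step 4: prey: 46+18-9=55; pred: 7+3-2=8
Step 5: prey: 55+22-13=64; pred: 8+4-3=9
Step 6: prey: 64+25-17=72; pred: 9+5-3=11
Step 7: prey: 72+28-23=77; pred: 11+7-4=14
Step 8: prey: 77+30-32=75; pred: 14+10-5=19
Step 9: prey: 75+30-42=63; pred: 19+14-7=26
Step 10: prey: 63+25-49=39; pred: 26+16-10=32
Max prey = 77 at step 7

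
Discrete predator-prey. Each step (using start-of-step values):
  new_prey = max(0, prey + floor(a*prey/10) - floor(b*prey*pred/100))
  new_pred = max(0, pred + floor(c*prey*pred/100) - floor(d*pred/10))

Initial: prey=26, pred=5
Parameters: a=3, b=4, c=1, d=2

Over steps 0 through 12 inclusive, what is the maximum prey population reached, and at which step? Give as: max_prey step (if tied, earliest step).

Answer: 49 8

Derivation:
Step 1: prey: 26+7-5=28; pred: 5+1-1=5
Step 2: prey: 28+8-5=31; pred: 5+1-1=5
Step 3: prey: 31+9-6=34; pred: 5+1-1=5
Step 4: prey: 34+10-6=38; pred: 5+1-1=5
Step 5: prey: 38+11-7=42; pred: 5+1-1=5
Step 6: prey: 42+12-8=46; pred: 5+2-1=6
Step 7: prey: 46+13-11=48; pred: 6+2-1=7
Step 8: prey: 48+14-13=49; pred: 7+3-1=9
Step 9: prey: 49+14-17=46; pred: 9+4-1=12
Step 10: prey: 46+13-22=37; pred: 12+5-2=15
Step 11: prey: 37+11-22=26; pred: 15+5-3=17
Step 12: prey: 26+7-17=16; pred: 17+4-3=18
Max prey = 49 at step 8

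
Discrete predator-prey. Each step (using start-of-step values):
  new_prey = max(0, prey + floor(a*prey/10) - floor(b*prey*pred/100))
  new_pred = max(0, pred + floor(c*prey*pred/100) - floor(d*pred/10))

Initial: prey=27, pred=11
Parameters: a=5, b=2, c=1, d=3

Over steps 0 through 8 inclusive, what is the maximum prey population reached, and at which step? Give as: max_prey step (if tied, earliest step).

Answer: 100 6

Derivation:
Step 1: prey: 27+13-5=35; pred: 11+2-3=10
Step 2: prey: 35+17-7=45; pred: 10+3-3=10
Step 3: prey: 45+22-9=58; pred: 10+4-3=11
Step 4: prey: 58+29-12=75; pred: 11+6-3=14
Step 5: prey: 75+37-21=91; pred: 14+10-4=20
Step 6: prey: 91+45-36=100; pred: 20+18-6=32
Step 7: prey: 100+50-64=86; pred: 32+32-9=55
Step 8: prey: 86+43-94=35; pred: 55+47-16=86
Max prey = 100 at step 6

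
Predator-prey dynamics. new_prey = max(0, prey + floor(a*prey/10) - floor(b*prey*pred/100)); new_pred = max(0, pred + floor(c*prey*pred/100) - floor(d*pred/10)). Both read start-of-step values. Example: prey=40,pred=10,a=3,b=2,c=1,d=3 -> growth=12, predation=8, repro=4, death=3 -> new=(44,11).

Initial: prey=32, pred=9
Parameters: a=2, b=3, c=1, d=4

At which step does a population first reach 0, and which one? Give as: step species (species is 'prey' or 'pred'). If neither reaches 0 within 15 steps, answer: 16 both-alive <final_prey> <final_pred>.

Step 1: prey: 32+6-8=30; pred: 9+2-3=8
Step 2: prey: 30+6-7=29; pred: 8+2-3=7
Step 3: prey: 29+5-6=28; pred: 7+2-2=7
Step 4: prey: 28+5-5=28; pred: 7+1-2=6
Step 5: prey: 28+5-5=28; pred: 6+1-2=5
Step 6: prey: 28+5-4=29; pred: 5+1-2=4
Step 7: prey: 29+5-3=31; pred: 4+1-1=4
Step 8: prey: 31+6-3=34; pred: 4+1-1=4
Step 9: prey: 34+6-4=36; pred: 4+1-1=4
Step 10: prey: 36+7-4=39; pred: 4+1-1=4
Step 11: prey: 39+7-4=42; pred: 4+1-1=4
Step 12: prey: 42+8-5=45; pred: 4+1-1=4
Step 13: prey: 45+9-5=49; pred: 4+1-1=4
Step 14: prey: 49+9-5=53; pred: 4+1-1=4
Step 15: prey: 53+10-6=57; pred: 4+2-1=5
No extinction within 15 steps

Answer: 16 both-alive 57 5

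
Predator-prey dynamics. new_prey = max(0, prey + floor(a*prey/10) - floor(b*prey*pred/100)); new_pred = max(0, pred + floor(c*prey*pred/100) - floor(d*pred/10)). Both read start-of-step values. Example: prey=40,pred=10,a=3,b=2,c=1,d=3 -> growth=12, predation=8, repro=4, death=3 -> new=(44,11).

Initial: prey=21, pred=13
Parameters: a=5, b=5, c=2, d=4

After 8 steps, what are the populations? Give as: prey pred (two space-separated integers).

Step 1: prey: 21+10-13=18; pred: 13+5-5=13
Step 2: prey: 18+9-11=16; pred: 13+4-5=12
Step 3: prey: 16+8-9=15; pred: 12+3-4=11
Step 4: prey: 15+7-8=14; pred: 11+3-4=10
Step 5: prey: 14+7-7=14; pred: 10+2-4=8
Step 6: prey: 14+7-5=16; pred: 8+2-3=7
Step 7: prey: 16+8-5=19; pred: 7+2-2=7
Step 8: prey: 19+9-6=22; pred: 7+2-2=7

Answer: 22 7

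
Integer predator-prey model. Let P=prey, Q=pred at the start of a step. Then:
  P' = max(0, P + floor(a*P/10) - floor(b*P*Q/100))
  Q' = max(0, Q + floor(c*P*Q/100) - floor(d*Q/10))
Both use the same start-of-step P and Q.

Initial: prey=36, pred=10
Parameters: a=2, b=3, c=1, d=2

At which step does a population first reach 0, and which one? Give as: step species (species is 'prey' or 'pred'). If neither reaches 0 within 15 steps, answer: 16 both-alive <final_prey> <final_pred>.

Answer: 16 both-alive 8 4

Derivation:
Step 1: prey: 36+7-10=33; pred: 10+3-2=11
Step 2: prey: 33+6-10=29; pred: 11+3-2=12
Step 3: prey: 29+5-10=24; pred: 12+3-2=13
Step 4: prey: 24+4-9=19; pred: 13+3-2=14
Step 5: prey: 19+3-7=15; pred: 14+2-2=14
Step 6: prey: 15+3-6=12; pred: 14+2-2=14
Step 7: prey: 12+2-5=9; pred: 14+1-2=13
Step 8: prey: 9+1-3=7; pred: 13+1-2=12
Step 9: prey: 7+1-2=6; pred: 12+0-2=10
Step 10: prey: 6+1-1=6; pred: 10+0-2=8
Step 11: prey: 6+1-1=6; pred: 8+0-1=7
Step 12: prey: 6+1-1=6; pred: 7+0-1=6
Step 13: prey: 6+1-1=6; pred: 6+0-1=5
Step 14: prey: 6+1-0=7; pred: 5+0-1=4
Step 15: prey: 7+1-0=8; pred: 4+0-0=4
No extinction within 15 steps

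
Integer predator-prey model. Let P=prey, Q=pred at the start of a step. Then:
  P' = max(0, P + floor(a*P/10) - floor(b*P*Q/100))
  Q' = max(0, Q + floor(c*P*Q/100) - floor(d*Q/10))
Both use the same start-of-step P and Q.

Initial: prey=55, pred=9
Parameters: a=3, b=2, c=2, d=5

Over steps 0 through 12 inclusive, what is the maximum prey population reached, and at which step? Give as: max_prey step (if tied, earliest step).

Answer: 63 2

Derivation:
Step 1: prey: 55+16-9=62; pred: 9+9-4=14
Step 2: prey: 62+18-17=63; pred: 14+17-7=24
Step 3: prey: 63+18-30=51; pred: 24+30-12=42
Step 4: prey: 51+15-42=24; pred: 42+42-21=63
Step 5: prey: 24+7-30=1; pred: 63+30-31=62
Step 6: prey: 1+0-1=0; pred: 62+1-31=32
Step 7: prey: 0+0-0=0; pred: 32+0-16=16
Step 8: prey: 0+0-0=0; pred: 16+0-8=8
Step 9: prey: 0+0-0=0; pred: 8+0-4=4
Step 10: prey: 0+0-0=0; pred: 4+0-2=2
Step 11: prey: 0+0-0=0; pred: 2+0-1=1
Step 12: prey: 0+0-0=0; pred: 1+0-0=1
Max prey = 63 at step 2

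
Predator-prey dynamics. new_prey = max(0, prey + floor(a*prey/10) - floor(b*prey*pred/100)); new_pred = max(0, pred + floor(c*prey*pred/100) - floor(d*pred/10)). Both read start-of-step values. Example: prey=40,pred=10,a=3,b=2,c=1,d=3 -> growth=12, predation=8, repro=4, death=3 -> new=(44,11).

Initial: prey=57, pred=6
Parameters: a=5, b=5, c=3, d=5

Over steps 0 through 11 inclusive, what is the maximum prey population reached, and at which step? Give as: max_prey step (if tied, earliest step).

Answer: 68 1

Derivation:
Step 1: prey: 57+28-17=68; pred: 6+10-3=13
Step 2: prey: 68+34-44=58; pred: 13+26-6=33
Step 3: prey: 58+29-95=0; pred: 33+57-16=74
Step 4: prey: 0+0-0=0; pred: 74+0-37=37
Step 5: prey: 0+0-0=0; pred: 37+0-18=19
Step 6: prey: 0+0-0=0; pred: 19+0-9=10
Step 7: prey: 0+0-0=0; pred: 10+0-5=5
Step 8: prey: 0+0-0=0; pred: 5+0-2=3
Step 9: prey: 0+0-0=0; pred: 3+0-1=2
Step 10: prey: 0+0-0=0; pred: 2+0-1=1
Step 11: prey: 0+0-0=0; pred: 1+0-0=1
Max prey = 68 at step 1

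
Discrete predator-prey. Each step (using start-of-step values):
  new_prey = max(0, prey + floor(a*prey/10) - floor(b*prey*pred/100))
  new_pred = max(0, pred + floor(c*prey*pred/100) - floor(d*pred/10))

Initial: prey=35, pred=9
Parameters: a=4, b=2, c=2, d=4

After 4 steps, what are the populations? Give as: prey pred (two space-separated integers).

Step 1: prey: 35+14-6=43; pred: 9+6-3=12
Step 2: prey: 43+17-10=50; pred: 12+10-4=18
Step 3: prey: 50+20-18=52; pred: 18+18-7=29
Step 4: prey: 52+20-30=42; pred: 29+30-11=48

Answer: 42 48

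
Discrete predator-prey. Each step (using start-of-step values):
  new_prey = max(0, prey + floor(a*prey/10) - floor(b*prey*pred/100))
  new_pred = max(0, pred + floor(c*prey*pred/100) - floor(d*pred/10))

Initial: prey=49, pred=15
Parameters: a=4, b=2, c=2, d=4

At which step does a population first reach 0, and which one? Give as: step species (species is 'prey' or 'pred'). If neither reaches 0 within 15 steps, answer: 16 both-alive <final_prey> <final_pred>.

Answer: 5 prey

Derivation:
Step 1: prey: 49+19-14=54; pred: 15+14-6=23
Step 2: prey: 54+21-24=51; pred: 23+24-9=38
Step 3: prey: 51+20-38=33; pred: 38+38-15=61
Step 4: prey: 33+13-40=6; pred: 61+40-24=77
Step 5: prey: 6+2-9=0; pred: 77+9-30=56
First extinction: prey at step 5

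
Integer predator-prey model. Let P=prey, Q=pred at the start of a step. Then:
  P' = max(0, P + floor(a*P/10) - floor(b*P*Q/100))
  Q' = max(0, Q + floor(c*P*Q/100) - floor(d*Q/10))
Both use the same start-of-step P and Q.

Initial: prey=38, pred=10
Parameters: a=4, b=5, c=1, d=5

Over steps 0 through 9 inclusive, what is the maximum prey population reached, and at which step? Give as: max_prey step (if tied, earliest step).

Step 1: prey: 38+15-19=34; pred: 10+3-5=8
Step 2: prey: 34+13-13=34; pred: 8+2-4=6
Step 3: prey: 34+13-10=37; pred: 6+2-3=5
Step 4: prey: 37+14-9=42; pred: 5+1-2=4
Step 5: prey: 42+16-8=50; pred: 4+1-2=3
Step 6: prey: 50+20-7=63; pred: 3+1-1=3
Step 7: prey: 63+25-9=79; pred: 3+1-1=3
Step 8: prey: 79+31-11=99; pred: 3+2-1=4
Step 9: prey: 99+39-19=119; pred: 4+3-2=5
Max prey = 119 at step 9

Answer: 119 9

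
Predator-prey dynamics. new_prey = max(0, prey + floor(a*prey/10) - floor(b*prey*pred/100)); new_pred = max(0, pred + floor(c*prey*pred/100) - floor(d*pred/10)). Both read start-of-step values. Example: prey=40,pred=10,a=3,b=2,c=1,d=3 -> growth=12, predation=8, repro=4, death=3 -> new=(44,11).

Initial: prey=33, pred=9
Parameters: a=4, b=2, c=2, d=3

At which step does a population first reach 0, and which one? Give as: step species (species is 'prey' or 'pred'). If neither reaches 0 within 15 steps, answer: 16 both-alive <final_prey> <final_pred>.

Step 1: prey: 33+13-5=41; pred: 9+5-2=12
Step 2: prey: 41+16-9=48; pred: 12+9-3=18
Step 3: prey: 48+19-17=50; pred: 18+17-5=30
Step 4: prey: 50+20-30=40; pred: 30+30-9=51
Step 5: prey: 40+16-40=16; pred: 51+40-15=76
Step 6: prey: 16+6-24=0; pred: 76+24-22=78
First extinction: prey at step 6

Answer: 6 prey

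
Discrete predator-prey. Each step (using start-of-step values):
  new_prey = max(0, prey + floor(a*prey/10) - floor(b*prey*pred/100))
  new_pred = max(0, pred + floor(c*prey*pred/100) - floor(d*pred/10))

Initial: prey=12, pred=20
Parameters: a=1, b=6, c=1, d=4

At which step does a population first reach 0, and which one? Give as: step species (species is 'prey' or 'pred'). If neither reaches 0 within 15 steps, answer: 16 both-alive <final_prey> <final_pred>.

Answer: 1 prey

Derivation:
Step 1: prey: 12+1-14=0; pred: 20+2-8=14
First extinction: prey at step 1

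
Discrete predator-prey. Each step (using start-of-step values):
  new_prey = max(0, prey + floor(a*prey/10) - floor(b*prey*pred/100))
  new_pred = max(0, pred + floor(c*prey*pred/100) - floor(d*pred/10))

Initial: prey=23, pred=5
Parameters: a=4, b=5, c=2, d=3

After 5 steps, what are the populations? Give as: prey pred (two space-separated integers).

Step 1: prey: 23+9-5=27; pred: 5+2-1=6
Step 2: prey: 27+10-8=29; pred: 6+3-1=8
Step 3: prey: 29+11-11=29; pred: 8+4-2=10
Step 4: prey: 29+11-14=26; pred: 10+5-3=12
Step 5: prey: 26+10-15=21; pred: 12+6-3=15

Answer: 21 15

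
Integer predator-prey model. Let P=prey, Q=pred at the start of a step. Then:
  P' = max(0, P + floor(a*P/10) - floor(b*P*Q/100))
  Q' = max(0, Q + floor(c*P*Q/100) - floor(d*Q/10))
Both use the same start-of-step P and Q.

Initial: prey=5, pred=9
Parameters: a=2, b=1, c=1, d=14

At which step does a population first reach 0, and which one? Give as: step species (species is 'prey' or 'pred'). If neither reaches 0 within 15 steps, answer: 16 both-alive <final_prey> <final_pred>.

Step 1: prey: 5+1-0=6; pred: 9+0-12=0
First extinction: pred at step 1

Answer: 1 pred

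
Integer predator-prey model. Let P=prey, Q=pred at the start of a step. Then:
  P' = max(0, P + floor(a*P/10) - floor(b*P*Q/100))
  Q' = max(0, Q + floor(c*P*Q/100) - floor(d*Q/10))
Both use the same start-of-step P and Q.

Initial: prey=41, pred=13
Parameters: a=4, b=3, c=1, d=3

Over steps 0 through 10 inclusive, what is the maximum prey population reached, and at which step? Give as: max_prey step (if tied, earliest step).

Step 1: prey: 41+16-15=42; pred: 13+5-3=15
Step 2: prey: 42+16-18=40; pred: 15+6-4=17
Step 3: prey: 40+16-20=36; pred: 17+6-5=18
Step 4: prey: 36+14-19=31; pred: 18+6-5=19
Step 5: prey: 31+12-17=26; pred: 19+5-5=19
Step 6: prey: 26+10-14=22; pred: 19+4-5=18
Step 7: prey: 22+8-11=19; pred: 18+3-5=16
Step 8: prey: 19+7-9=17; pred: 16+3-4=15
Step 9: prey: 17+6-7=16; pred: 15+2-4=13
Step 10: prey: 16+6-6=16; pred: 13+2-3=12
Max prey = 42 at step 1

Answer: 42 1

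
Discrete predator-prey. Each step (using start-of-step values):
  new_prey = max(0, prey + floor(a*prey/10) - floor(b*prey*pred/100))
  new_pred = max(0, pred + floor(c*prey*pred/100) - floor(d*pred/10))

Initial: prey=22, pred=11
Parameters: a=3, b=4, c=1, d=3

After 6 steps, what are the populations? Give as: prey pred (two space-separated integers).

Answer: 20 6

Derivation:
Step 1: prey: 22+6-9=19; pred: 11+2-3=10
Step 2: prey: 19+5-7=17; pred: 10+1-3=8
Step 3: prey: 17+5-5=17; pred: 8+1-2=7
Step 4: prey: 17+5-4=18; pred: 7+1-2=6
Step 5: prey: 18+5-4=19; pred: 6+1-1=6
Step 6: prey: 19+5-4=20; pred: 6+1-1=6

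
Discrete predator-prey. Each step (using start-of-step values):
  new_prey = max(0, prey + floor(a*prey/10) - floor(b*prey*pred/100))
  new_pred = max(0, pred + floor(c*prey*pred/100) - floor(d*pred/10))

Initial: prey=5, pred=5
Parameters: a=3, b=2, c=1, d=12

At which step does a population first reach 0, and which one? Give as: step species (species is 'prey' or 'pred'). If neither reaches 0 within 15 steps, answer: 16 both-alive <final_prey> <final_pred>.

Answer: 1 pred

Derivation:
Step 1: prey: 5+1-0=6; pred: 5+0-6=0
First extinction: pred at step 1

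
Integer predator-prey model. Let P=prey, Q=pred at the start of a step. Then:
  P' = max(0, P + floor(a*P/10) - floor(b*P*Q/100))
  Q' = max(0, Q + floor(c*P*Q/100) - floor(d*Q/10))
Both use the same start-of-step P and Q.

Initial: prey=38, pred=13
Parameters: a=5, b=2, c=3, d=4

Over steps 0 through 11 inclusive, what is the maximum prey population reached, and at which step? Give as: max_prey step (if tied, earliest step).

Step 1: prey: 38+19-9=48; pred: 13+14-5=22
Step 2: prey: 48+24-21=51; pred: 22+31-8=45
Step 3: prey: 51+25-45=31; pred: 45+68-18=95
Step 4: prey: 31+15-58=0; pred: 95+88-38=145
Step 5: prey: 0+0-0=0; pred: 145+0-58=87
Step 6: prey: 0+0-0=0; pred: 87+0-34=53
Step 7: prey: 0+0-0=0; pred: 53+0-21=32
Step 8: prey: 0+0-0=0; pred: 32+0-12=20
Step 9: prey: 0+0-0=0; pred: 20+0-8=12
Step 10: prey: 0+0-0=0; pred: 12+0-4=8
Step 11: prey: 0+0-0=0; pred: 8+0-3=5
Max prey = 51 at step 2

Answer: 51 2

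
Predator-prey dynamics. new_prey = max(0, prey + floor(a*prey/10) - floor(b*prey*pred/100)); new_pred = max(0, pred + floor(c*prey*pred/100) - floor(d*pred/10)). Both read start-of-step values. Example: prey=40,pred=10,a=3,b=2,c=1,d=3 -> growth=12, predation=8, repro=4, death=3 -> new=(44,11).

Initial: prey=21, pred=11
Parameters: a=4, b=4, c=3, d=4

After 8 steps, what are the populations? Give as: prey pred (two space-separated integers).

Answer: 5 7

Derivation:
Step 1: prey: 21+8-9=20; pred: 11+6-4=13
Step 2: prey: 20+8-10=18; pred: 13+7-5=15
Step 3: prey: 18+7-10=15; pred: 15+8-6=17
Step 4: prey: 15+6-10=11; pred: 17+7-6=18
Step 5: prey: 11+4-7=8; pred: 18+5-7=16
Step 6: prey: 8+3-5=6; pred: 16+3-6=13
Step 7: prey: 6+2-3=5; pred: 13+2-5=10
Step 8: prey: 5+2-2=5; pred: 10+1-4=7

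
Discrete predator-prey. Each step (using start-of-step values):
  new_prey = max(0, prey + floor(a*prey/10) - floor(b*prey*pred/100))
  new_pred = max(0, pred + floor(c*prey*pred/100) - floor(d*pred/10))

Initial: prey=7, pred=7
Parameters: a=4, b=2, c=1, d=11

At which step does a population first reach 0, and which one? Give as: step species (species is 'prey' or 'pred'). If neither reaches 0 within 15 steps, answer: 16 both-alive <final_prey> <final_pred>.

Step 1: prey: 7+2-0=9; pred: 7+0-7=0
First extinction: pred at step 1

Answer: 1 pred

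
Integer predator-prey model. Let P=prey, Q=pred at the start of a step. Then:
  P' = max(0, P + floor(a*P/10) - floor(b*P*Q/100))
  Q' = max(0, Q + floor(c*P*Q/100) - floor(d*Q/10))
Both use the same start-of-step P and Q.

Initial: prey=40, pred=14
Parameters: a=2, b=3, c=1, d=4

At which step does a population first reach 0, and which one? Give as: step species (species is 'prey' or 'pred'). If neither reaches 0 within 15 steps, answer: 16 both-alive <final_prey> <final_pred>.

Step 1: prey: 40+8-16=32; pred: 14+5-5=14
Step 2: prey: 32+6-13=25; pred: 14+4-5=13
Step 3: prey: 25+5-9=21; pred: 13+3-5=11
Step 4: prey: 21+4-6=19; pred: 11+2-4=9
Step 5: prey: 19+3-5=17; pred: 9+1-3=7
Step 6: prey: 17+3-3=17; pred: 7+1-2=6
Step 7: prey: 17+3-3=17; pred: 6+1-2=5
Step 8: prey: 17+3-2=18; pred: 5+0-2=3
Step 9: prey: 18+3-1=20; pred: 3+0-1=2
Step 10: prey: 20+4-1=23; pred: 2+0-0=2
Step 11: prey: 23+4-1=26; pred: 2+0-0=2
Step 12: prey: 26+5-1=30; pred: 2+0-0=2
Step 13: prey: 30+6-1=35; pred: 2+0-0=2
Step 14: prey: 35+7-2=40; pred: 2+0-0=2
Step 15: prey: 40+8-2=46; pred: 2+0-0=2
No extinction within 15 steps

Answer: 16 both-alive 46 2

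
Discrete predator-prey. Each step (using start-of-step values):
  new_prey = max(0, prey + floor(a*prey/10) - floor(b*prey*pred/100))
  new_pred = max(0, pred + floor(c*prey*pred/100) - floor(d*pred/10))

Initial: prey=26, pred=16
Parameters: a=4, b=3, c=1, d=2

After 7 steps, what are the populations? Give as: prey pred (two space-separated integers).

Answer: 11 14

Derivation:
Step 1: prey: 26+10-12=24; pred: 16+4-3=17
Step 2: prey: 24+9-12=21; pred: 17+4-3=18
Step 3: prey: 21+8-11=18; pred: 18+3-3=18
Step 4: prey: 18+7-9=16; pred: 18+3-3=18
Step 5: prey: 16+6-8=14; pred: 18+2-3=17
Step 6: prey: 14+5-7=12; pred: 17+2-3=16
Step 7: prey: 12+4-5=11; pred: 16+1-3=14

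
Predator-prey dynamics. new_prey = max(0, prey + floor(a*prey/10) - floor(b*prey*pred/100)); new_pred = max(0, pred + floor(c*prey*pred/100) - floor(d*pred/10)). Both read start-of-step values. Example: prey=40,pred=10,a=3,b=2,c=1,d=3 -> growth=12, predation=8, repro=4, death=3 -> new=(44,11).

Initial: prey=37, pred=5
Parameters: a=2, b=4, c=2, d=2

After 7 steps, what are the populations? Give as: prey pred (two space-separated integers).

Step 1: prey: 37+7-7=37; pred: 5+3-1=7
Step 2: prey: 37+7-10=34; pred: 7+5-1=11
Step 3: prey: 34+6-14=26; pred: 11+7-2=16
Step 4: prey: 26+5-16=15; pred: 16+8-3=21
Step 5: prey: 15+3-12=6; pred: 21+6-4=23
Step 6: prey: 6+1-5=2; pred: 23+2-4=21
Step 7: prey: 2+0-1=1; pred: 21+0-4=17

Answer: 1 17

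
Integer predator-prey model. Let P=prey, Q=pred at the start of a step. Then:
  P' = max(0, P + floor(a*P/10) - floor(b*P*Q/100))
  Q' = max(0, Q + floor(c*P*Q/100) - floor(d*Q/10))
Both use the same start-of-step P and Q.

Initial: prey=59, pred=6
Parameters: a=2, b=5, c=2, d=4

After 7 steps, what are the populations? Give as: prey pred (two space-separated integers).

Step 1: prey: 59+11-17=53; pred: 6+7-2=11
Step 2: prey: 53+10-29=34; pred: 11+11-4=18
Step 3: prey: 34+6-30=10; pred: 18+12-7=23
Step 4: prey: 10+2-11=1; pred: 23+4-9=18
Step 5: prey: 1+0-0=1; pred: 18+0-7=11
Step 6: prey: 1+0-0=1; pred: 11+0-4=7
Step 7: prey: 1+0-0=1; pred: 7+0-2=5

Answer: 1 5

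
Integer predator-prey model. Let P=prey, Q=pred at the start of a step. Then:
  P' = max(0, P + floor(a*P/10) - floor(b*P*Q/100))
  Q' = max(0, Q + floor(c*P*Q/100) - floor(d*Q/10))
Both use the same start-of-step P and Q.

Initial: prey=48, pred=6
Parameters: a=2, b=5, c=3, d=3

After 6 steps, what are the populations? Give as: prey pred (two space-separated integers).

Step 1: prey: 48+9-14=43; pred: 6+8-1=13
Step 2: prey: 43+8-27=24; pred: 13+16-3=26
Step 3: prey: 24+4-31=0; pred: 26+18-7=37
Step 4: prey: 0+0-0=0; pred: 37+0-11=26
Step 5: prey: 0+0-0=0; pred: 26+0-7=19
Step 6: prey: 0+0-0=0; pred: 19+0-5=14

Answer: 0 14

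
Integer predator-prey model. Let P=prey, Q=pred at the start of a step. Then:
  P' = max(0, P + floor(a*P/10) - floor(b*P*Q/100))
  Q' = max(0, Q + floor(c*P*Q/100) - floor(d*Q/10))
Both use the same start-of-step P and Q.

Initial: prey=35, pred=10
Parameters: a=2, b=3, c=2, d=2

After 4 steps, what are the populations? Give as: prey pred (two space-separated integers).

Step 1: prey: 35+7-10=32; pred: 10+7-2=15
Step 2: prey: 32+6-14=24; pred: 15+9-3=21
Step 3: prey: 24+4-15=13; pred: 21+10-4=27
Step 4: prey: 13+2-10=5; pred: 27+7-5=29

Answer: 5 29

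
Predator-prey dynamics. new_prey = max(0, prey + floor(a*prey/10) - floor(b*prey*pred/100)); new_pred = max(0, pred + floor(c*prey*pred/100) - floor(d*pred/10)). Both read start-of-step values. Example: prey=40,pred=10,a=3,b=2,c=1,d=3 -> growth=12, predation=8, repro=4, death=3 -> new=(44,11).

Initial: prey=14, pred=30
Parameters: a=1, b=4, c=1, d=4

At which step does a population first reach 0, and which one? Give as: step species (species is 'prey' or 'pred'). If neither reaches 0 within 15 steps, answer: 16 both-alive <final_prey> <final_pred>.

Answer: 1 prey

Derivation:
Step 1: prey: 14+1-16=0; pred: 30+4-12=22
First extinction: prey at step 1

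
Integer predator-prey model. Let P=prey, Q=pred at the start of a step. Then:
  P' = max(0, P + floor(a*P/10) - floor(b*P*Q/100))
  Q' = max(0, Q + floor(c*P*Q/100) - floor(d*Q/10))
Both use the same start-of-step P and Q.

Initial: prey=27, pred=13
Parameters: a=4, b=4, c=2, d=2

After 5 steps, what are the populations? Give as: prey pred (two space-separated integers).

Answer: 1 21

Derivation:
Step 1: prey: 27+10-14=23; pred: 13+7-2=18
Step 2: prey: 23+9-16=16; pred: 18+8-3=23
Step 3: prey: 16+6-14=8; pred: 23+7-4=26
Step 4: prey: 8+3-8=3; pred: 26+4-5=25
Step 5: prey: 3+1-3=1; pred: 25+1-5=21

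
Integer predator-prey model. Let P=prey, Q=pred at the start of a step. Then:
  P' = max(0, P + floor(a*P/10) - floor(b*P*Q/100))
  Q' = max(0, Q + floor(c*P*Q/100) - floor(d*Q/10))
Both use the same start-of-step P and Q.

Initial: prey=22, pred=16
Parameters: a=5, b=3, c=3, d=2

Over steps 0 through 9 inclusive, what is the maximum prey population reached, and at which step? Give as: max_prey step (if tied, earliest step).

Step 1: prey: 22+11-10=23; pred: 16+10-3=23
Step 2: prey: 23+11-15=19; pred: 23+15-4=34
Step 3: prey: 19+9-19=9; pred: 34+19-6=47
Step 4: prey: 9+4-12=1; pred: 47+12-9=50
Step 5: prey: 1+0-1=0; pred: 50+1-10=41
Step 6: prey: 0+0-0=0; pred: 41+0-8=33
Step 7: prey: 0+0-0=0; pred: 33+0-6=27
Step 8: prey: 0+0-0=0; pred: 27+0-5=22
Step 9: prey: 0+0-0=0; pred: 22+0-4=18
Max prey = 23 at step 1

Answer: 23 1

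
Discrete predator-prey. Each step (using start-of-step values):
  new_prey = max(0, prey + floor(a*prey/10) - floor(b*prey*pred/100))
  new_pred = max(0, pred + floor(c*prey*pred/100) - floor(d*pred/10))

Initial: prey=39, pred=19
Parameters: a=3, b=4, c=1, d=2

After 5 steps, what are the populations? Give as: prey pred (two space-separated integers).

Answer: 1 13

Derivation:
Step 1: prey: 39+11-29=21; pred: 19+7-3=23
Step 2: prey: 21+6-19=8; pred: 23+4-4=23
Step 3: prey: 8+2-7=3; pred: 23+1-4=20
Step 4: prey: 3+0-2=1; pred: 20+0-4=16
Step 5: prey: 1+0-0=1; pred: 16+0-3=13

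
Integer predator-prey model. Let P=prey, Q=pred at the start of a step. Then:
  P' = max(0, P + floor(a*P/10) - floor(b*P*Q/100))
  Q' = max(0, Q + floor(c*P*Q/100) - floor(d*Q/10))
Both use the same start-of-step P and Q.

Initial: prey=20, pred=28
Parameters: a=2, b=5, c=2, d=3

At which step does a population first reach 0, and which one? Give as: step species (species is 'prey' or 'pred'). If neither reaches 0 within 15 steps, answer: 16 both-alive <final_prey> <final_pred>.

Step 1: prey: 20+4-28=0; pred: 28+11-8=31
First extinction: prey at step 1

Answer: 1 prey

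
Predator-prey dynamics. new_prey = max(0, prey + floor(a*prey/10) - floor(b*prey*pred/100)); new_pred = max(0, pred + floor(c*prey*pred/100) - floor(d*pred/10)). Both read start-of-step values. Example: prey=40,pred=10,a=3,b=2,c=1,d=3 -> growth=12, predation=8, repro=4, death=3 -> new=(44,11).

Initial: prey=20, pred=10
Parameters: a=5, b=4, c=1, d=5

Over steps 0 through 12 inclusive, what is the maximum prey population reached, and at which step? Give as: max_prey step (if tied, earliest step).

Step 1: prey: 20+10-8=22; pred: 10+2-5=7
Step 2: prey: 22+11-6=27; pred: 7+1-3=5
Step 3: prey: 27+13-5=35; pred: 5+1-2=4
Step 4: prey: 35+17-5=47; pred: 4+1-2=3
Step 5: prey: 47+23-5=65; pred: 3+1-1=3
Step 6: prey: 65+32-7=90; pred: 3+1-1=3
Step 7: prey: 90+45-10=125; pred: 3+2-1=4
Step 8: prey: 125+62-20=167; pred: 4+5-2=7
Step 9: prey: 167+83-46=204; pred: 7+11-3=15
Step 10: prey: 204+102-122=184; pred: 15+30-7=38
Step 11: prey: 184+92-279=0; pred: 38+69-19=88
Step 12: prey: 0+0-0=0; pred: 88+0-44=44
Max prey = 204 at step 9

Answer: 204 9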